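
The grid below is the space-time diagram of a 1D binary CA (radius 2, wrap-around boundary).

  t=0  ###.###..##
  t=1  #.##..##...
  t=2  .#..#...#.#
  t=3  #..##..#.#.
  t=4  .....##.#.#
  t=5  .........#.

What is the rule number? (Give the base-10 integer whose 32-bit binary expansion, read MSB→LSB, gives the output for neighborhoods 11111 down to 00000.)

  nb #####: next=#  (t=0,i=0, bit31=1)
  nb ####.: next=.  (t=0,i=1, bit30=0)
  nb ###.#: next=#  (t=0,i=2, bit29=1)
  nb ###..: next=#  (t=0,i=6, bit28=1)
  nb ##.##: next=#  (t=0,i=3, bit27=1)
  nb ##.#.: next=.  (t=4,i=7, bit26=0)
  nb ##..#: next=#  (t=0,i=7, bit25=1)
  nb ##...: next=#  (t=1,i=8, bit24=1)
  nb #.###: next=.  (t=0,i=4, bit23=0)
  nb #.##.: next=.  (t=1,i=2, bit22=0)
  nb #.#.#: next=.  (t=2,i=10, bit21=0)
  nb #.#..: next=.  (t=2,i=1, bit20=0)
  nb #..##: next=.  (t=0,i=8, bit19=0)
  nb #..#.: next=#  (t=2,i=3, bit18=1)
  nb #...#: next=.  (t=1,i=9, bit17=0)
  nb #....: next=.  (t=4,i=1, bit16=0)
  nb .####: next=.  (t=0,i=10, bit15=0)
  nb .###.: next=.  (t=0,i=5, bit14=0)
  nb .##.#: next=.  (t=4,i=6, bit13=0)
  nb .##..: next=.  (t=1,i=3, bit12=0)
  nb .#.##: next=#  (t=1,i=1, bit11=1)
  nb .#.#.: next=#  (t=2,i=0, bit10=1)
  nb .#..#: next=.  (t=2,i=2, bit9=0)
  nb .#...: next=.  (t=2,i=5, bit8=0)
  nb ..###: next=.  (t=0,i=9, bit7=0)
  nb ..##.: next=.  (t=1,i=6, bit6=0)
  nb ..#.#: next=.  (t=1,i=0, bit5=0)
  nb ..#..: next=#  (t=2,i=4, bit4=1)
  nb ...##: next=.  (t=4,i=4, bit3=0)
  nb ...#.: next=#  (t=1,i=10, bit2=1)
  nb ....#: next=.  (t=4,i=3, bit1=0)
  nb .....: next=.  (t=4,i=2, bit0=0)
  bits 10111011000001000000110000010100 = 3137604628

3137604628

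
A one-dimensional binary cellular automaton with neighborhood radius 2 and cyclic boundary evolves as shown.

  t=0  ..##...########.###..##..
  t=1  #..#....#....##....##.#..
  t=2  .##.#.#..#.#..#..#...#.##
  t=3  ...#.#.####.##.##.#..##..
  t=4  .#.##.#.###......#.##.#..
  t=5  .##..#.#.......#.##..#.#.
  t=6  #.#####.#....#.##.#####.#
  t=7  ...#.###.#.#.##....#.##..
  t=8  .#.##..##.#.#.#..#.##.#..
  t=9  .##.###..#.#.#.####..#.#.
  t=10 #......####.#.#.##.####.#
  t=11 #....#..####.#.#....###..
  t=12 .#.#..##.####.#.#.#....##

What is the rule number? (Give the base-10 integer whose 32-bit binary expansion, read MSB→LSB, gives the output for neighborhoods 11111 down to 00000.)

1712103202

  [31] ##### => .  t=0,i=9
  [30] ####. => #  t=0,i=13
  [29] ###.# => #  t=0,i=14
  [28] ###.. => .  t=0,i=18
  [27] ##.## => .  t=0,i=15
  [26] ##.#. => #  t=1,i=21
  [25] ##..# => #  t=0,i=19
  [24] ##... => .  t=0,i=4
  [23] #.### => .  t=0,i=16
  [22] #.##. => .  t=2,i=1
  [21] #.#.# => .  t=2,i=4
  [20] #.#.. => .  t=1,i=22
  [19] #..## => #  t=0,i=20
  [18] #..#. => #  t=1,i=2
  [17] #...# => .  t=0,i=5
  [16] #.... => .  t=0,i=24
  [15] .#### => #  t=0,i=8
  [14] .###. => .  t=0,i=17
  [13] .##.# => .  t=1,i=20
  [12] .##.. => #  t=0,i=3
  [11] .#.## => #  t=2,i=22
  [10] .#.#. => #  t=2,i=5
  [9] .#..# => #  t=1,i=1
  [8] .#... => #  t=1,i=4
  [7] ..### => .  t=0,i=7
  [6] ..##. => .  t=0,i=2
  [5] ..#.# => #  t=2,i=9
  [4] ..#.. => .  t=1,i=0
  [3] ...## => .  t=0,i=1
  [2] ...#. => .  t=1,i=7
  [1] ....# => #  t=0,i=0
  [0] ..... => .  t=3,i=0
  bits 01100110000011001001111100100010 = 1712103202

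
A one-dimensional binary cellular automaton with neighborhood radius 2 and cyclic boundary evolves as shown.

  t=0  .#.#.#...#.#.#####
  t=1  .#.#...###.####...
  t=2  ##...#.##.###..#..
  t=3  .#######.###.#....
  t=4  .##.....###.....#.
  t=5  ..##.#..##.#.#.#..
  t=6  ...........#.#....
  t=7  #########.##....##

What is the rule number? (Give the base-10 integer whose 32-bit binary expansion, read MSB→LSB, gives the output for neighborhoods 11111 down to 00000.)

199415973

  [31] ##### => .  t=0,i=15
  [30] ####. => .  t=0,i=16
  [29] ###.# => .  t=0,i=17
  [28] ###.. => .  t=1,i=14
  [27] ##.## => #  t=1,i=10
  [26] ##.#. => .  t=0,i=0
  [25] ##..# => #  t=2,i=13
  [24] ##... => #  t=1,i=15
  [23] #.### => #  t=0,i=13
  [22] #.##. => #  t=2,i=7
  [21] #.#.# => #  t=0,i=1
  [20] #.#.. => .  t=0,i=5
  [19] #..## => .  t=2,i=17
  [18] #..#. => .  t=2,i=14
  [17] #...# => #  t=0,i=7
  [16] #.... => .  t=1,i=16
  [15] .#### => #  t=0,i=14
  [14] .###. => #  t=1,i=8
  [13] .##.# => .  t=2,i=8
  [12] .##.. => #  t=2,i=1
  [11] .#.## => #  t=0,i=12
  [10] .#.#. => .  t=0,i=2
  [9] .#..# => .  t=2,i=16
  [8] .#... => .  t=0,i=6
  [7] ..### => #  t=1,i=7
  [6] ..##. => .  t=2,i=0
  [5] ..#.# => #  t=0,i=9
  [4] ..#.. => .  t=2,i=15
  [3] ...## => .  t=1,i=6
  [2] ...#. => #  t=0,i=8
  [1] ....# => .  t=1,i=17
  [0] ..... => #  t=3,i=16
  bits 00001011111000101101100010100101 = 199415973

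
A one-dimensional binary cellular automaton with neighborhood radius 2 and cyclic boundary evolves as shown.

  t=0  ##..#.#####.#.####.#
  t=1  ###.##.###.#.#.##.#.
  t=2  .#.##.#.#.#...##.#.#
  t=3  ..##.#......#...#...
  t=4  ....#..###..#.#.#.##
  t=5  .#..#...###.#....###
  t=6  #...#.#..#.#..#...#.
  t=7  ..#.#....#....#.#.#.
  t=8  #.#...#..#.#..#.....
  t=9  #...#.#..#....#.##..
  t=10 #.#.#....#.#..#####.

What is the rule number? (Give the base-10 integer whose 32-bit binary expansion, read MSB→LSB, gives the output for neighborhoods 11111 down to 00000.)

3728988209

  [31] ##### => #  t=0,i=8
  [30] ####. => #  t=0,i=9
  [29] ###.# => .  t=0,i=10
  [28] ###.. => #  t=0,i=1
  [27] ##.## => #  t=0,i=18
  [26] ##.#. => #  t=0,i=11
  [25] ##..# => #  t=0,i=2
  [24] ##... => .  t=4,i=0
  [23] #.### => .  t=0,i=6
  [22] #.##. => #  t=1,i=4
  [21] #.#.# => .  t=0,i=12
  [20] #.#.. => .  t=2,i=10
  [19] #..## => .  t=4,i=6
  [18] #..#. => .  t=0,i=3
  [17] #...# => #  t=2,i=12
  [16] #.... => #  t=3,i=7
  [15] .#### => #  t=0,i=7
  [14] .###. => #  t=0,i=0
  [13] .##.# => .  t=1,i=5
  [12] .##.. => #  t=4,i=19
  [11] .#.## => #  t=0,i=5
  [10] .#.#. => .  t=1,i=12
  [9] .#..# => .  t=4,i=5
  [8] .#... => .  t=2,i=11
  [7] ..### => .  t=4,i=7
  [6] ..##. => .  t=2,i=14
  [5] ..#.# => #  t=0,i=4
  [4] ..#.. => #  t=3,i=12
  [3] ...## => .  t=2,i=13
  [2] ...#. => .  t=3,i=11
  [1] ....# => .  t=3,i=0
  [0] ..... => #  t=3,i=8
  bits 11011110010000111101100000110001 = 3728988209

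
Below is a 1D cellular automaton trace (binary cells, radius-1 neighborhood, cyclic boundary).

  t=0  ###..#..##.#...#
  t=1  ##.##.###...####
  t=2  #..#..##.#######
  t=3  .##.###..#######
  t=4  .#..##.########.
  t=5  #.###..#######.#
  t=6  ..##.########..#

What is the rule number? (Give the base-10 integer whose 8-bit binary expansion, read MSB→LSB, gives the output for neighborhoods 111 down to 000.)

  [7] ### => #  t=0,i=0
  [6] ##. => .  t=0,i=2
  [5] #.# => .  t=0,i=10
  [4] #.. => #  t=0,i=3
  [3] .## => #  t=0,i=8
  [2] .#. => .  t=0,i=5
  [1] ..# => #  t=0,i=4
  [0] ... => #  t=0,i=13
  bits 10011011 = 155

155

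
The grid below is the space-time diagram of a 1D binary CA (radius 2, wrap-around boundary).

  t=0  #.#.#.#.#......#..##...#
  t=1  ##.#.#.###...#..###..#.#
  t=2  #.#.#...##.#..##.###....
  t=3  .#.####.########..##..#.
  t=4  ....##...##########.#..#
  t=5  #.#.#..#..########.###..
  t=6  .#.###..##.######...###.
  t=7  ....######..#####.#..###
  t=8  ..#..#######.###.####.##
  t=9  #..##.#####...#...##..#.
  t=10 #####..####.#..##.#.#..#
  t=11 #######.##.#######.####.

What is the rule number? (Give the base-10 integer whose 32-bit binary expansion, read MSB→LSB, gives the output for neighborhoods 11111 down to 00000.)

3596281666

  [31] ##### => #  t=3,i=10
  [30] ####. => #  t=3,i=5
  [29] ###.# => .  t=1,i=1
  [28] ###.. => #  t=1,i=9
  [27] ##.## => .  t=2,i=16
  [26] ##.#. => #  t=0,i=1
  [25] ##..# => #  t=1,i=19
  [24] ##... => .  t=0,i=20
  [23] #.### => .  t=1,i=7
  [22] #.##. => #  t=8,i=22
  [21] #.#.# => .  t=0,i=2
  [20] #.#.. => #  t=0,i=8
  [19] #..## => #  t=0,i=17
  [18] #..#. => .  t=1,i=20
  [17] #...# => #  t=0,i=21
  [16] #.... => .  t=0,i=10
  [15] .#### => #  t=3,i=4
  [14] .###. => #  t=1,i=0
  [13] .##.# => #  t=0,i=0
  [12] .##.. => .  t=0,i=19
  [11] .#.## => .  t=1,i=6
  [10] .#.#. => #  t=0,i=3
  [9] .#..# => #  t=0,i=16
  [8] .#... => #  t=0,i=9
  [7] ..### => .  t=1,i=16
  [6] ..##. => #  t=0,i=18
  [5] ..#.# => .  t=1,i=21
  [4] ..#.. => .  t=0,i=15
  [3] ...## => .  t=0,i=22
  [2] ...#. => .  t=0,i=14
  [1] ....# => #  t=0,i=13
  [0] ..... => .  t=0,i=11
  bits 11010110010110101110011101000010 = 3596281666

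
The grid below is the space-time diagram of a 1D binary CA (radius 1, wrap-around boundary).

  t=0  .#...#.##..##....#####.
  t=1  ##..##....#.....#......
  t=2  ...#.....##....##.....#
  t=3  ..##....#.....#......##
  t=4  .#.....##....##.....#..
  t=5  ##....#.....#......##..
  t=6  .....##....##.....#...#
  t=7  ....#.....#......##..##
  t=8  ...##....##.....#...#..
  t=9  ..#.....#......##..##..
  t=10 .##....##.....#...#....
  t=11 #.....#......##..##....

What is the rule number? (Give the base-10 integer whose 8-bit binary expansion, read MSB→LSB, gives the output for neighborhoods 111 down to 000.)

6

  ###|.  b7=0 t=0,i=18
  ##.|.  b6=0 t=0,i=8
  #.#|.  b5=0 t=0,i=6
  #..|.  b4=0 t=0,i=2
  .##|.  b3=0 t=0,i=7
  .#.|#  b2=1 t=0,i=1
  ..#|#  b1=1 t=0,i=0
  ...|.  b0=0 t=0,i=3
  bits 00000110 = 6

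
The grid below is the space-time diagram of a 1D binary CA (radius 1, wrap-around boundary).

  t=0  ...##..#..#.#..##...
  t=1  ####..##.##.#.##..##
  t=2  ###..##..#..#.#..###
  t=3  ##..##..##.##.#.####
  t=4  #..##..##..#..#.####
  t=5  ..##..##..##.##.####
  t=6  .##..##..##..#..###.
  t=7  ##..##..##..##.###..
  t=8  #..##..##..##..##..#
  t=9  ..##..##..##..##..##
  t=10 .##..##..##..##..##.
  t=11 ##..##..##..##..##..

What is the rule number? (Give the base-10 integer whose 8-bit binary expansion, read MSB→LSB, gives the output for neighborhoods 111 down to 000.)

  ### -> #   bit 7 = 1  t=1,i=0
  ##. -> .   bit 6 = 0  t=0,i=4
  #.# -> .   bit 5 = 0  t=0,i=11
  #.. -> .   bit 4 = 0  t=0,i=5
  .## -> #   bit 3 = 1  t=0,i=3
  .#. -> #   bit 2 = 1  t=0,i=7
  ..# -> #   bit 1 = 1  t=0,i=2
  ... -> #   bit 0 = 1  t=0,i=0
  bits 10001111 = 143

143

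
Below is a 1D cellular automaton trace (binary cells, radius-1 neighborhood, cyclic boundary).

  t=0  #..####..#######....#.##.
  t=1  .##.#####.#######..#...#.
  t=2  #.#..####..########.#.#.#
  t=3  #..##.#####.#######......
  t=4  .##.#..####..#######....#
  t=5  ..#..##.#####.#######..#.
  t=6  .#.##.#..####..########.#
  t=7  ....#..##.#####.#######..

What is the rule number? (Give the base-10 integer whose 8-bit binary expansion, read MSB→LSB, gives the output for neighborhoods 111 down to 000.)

  nb ###: next=#  (t=0,i=4, bit7=1)
  nb ##.: next=#  (t=0,i=6, bit6=1)
  nb #.#: next=.  (t=0,i=21, bit5=0)
  nb #..: next=#  (t=0,i=1, bit4=1)
  nb .##: next=.  (t=0,i=3, bit3=0)
  nb .#.: next=.  (t=0,i=0, bit2=0)
  nb ..#: next=#  (t=0,i=2, bit1=1)
  nb ...: next=.  (t=0,i=17, bit0=0)
  bits 11010010 = 210

210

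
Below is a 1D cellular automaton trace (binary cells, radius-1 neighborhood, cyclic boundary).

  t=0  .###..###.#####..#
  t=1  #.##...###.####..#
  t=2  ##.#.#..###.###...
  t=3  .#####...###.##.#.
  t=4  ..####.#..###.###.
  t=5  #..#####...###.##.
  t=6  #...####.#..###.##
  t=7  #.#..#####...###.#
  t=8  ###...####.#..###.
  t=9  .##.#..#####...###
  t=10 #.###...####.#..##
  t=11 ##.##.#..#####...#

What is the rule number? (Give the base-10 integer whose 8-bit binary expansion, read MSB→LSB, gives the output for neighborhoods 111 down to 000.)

229

  [7] ### => #  t=0,i=2
  [6] ##. => #  t=0,i=3
  [5] #.# => #  t=0,i=0
  [4] #.. => .  t=0,i=4
  [3] .## => .  t=0,i=1
  [2] .#. => #  t=0,i=17
  [1] ..# => .  t=0,i=5
  [0] ... => #  t=1,i=5
  bits 11100101 = 229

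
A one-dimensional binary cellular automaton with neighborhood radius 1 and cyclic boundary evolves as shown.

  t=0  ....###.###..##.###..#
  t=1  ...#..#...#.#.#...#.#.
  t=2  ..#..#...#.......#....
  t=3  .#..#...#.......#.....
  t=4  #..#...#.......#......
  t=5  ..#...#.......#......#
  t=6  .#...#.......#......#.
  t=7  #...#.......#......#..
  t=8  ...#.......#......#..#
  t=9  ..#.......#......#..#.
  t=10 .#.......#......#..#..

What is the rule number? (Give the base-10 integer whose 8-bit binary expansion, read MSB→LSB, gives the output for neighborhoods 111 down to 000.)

66

  nb ###: next=.  (t=0,i=5, bit7=0)
  nb ##.: next=#  (t=0,i=6, bit6=1)
  nb #.#: next=.  (t=0,i=7, bit5=0)
  nb #..: next=.  (t=0,i=0, bit4=0)
  nb .##: next=.  (t=0,i=4, bit3=0)
  nb .#.: next=.  (t=0,i=21, bit2=0)
  nb ..#: next=#  (t=0,i=3, bit1=1)
  nb ...: next=.  (t=0,i=1, bit0=0)
  bits 01000010 = 66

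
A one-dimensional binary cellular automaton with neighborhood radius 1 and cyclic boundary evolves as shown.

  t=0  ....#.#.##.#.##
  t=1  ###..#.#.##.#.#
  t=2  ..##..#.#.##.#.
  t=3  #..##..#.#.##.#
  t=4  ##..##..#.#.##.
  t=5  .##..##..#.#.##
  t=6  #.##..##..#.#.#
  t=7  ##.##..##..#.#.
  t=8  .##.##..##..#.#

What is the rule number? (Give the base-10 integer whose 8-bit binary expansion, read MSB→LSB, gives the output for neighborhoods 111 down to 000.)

113

  ### -> .   bit 7 = 0  t=1,i=0
  ##. -> #   bit 6 = 1  t=0,i=9
  #.# -> #   bit 5 = 1  t=0,i=5
  #.. -> #   bit 4 = 1  t=0,i=0
  .## -> .   bit 3 = 0  t=0,i=8
  .#. -> .   bit 2 = 0  t=0,i=4
  ..# -> .   bit 1 = 0  t=0,i=3
  ... -> #   bit 0 = 1  t=0,i=1
  bits 01110001 = 113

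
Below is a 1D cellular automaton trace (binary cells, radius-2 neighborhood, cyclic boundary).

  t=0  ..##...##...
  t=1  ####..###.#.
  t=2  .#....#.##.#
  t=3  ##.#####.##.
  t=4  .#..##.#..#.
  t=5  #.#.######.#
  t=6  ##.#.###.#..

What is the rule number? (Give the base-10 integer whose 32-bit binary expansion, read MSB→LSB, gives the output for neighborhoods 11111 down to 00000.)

2752888558

  ##### -> #   bit 31 = 1  t=3,i=5
  ####. -> .   bit 30 = 0  t=1,i=2
  ###.# -> #   bit 29 = 1  t=1,i=8
  ###.. -> .   bit 28 = 0  t=1,i=3
  ##.## -> .   bit 27 = 0  t=3,i=2
  ##.#. -> #   bit 26 = 1  t=1,i=9
  ##..# -> .   bit 25 = 0  t=1,i=4
  ##... -> .   bit 24 = 0  t=0,i=4
  #.### -> .   bit 23 = 0  t=1,i=0
  #.##. -> .   bit 22 = 0  t=2,i=8
  #.#.# -> .   bit 21 = 0  t=1,i=10
  #.#.. -> #   bit 20 = 1  t=2,i=1
  #..## -> .   bit 19 = 0  t=1,i=5
  #..#. -> #   bit 18 = 1  t=4,i=0
  #...# -> .   bit 17 = 0  t=0,i=5
  #.... -> #   bit 16 = 1  t=0,i=10
  .#### -> #   bit 15 = 1  t=1,i=1
  .###. -> .   bit 14 = 0  t=1,i=7
  .##.# -> #   bit 13 = 1  t=2,i=9
  .##.. -> #   bit 12 = 1  t=0,i=3
  .#.## -> #   bit 11 = 1  t=1,i=11
  .#.#. -> #   bit 10 = 1  t=2,i=0
  .#..# -> #   bit 9 = 1  t=4,i=2
  .#... -> .   bit 8 = 0  t=2,i=2
  ..### -> #   bit 7 = 1  t=1,i=6
  ..##. -> #   bit 6 = 1  t=0,i=2
  ..#.# -> #   bit 5 = 1  t=2,i=6
  ..#.. -> .   bit 4 = 0  t=4,i=1
  ...## -> #   bit 3 = 1  t=0,i=1
  ...#. -> #   bit 2 = 1  t=2,i=5
  ....# -> #   bit 1 = 1  t=0,i=0
  ..... -> .   bit 0 = 0  t=0,i=11
  bits 10100100000101011011111011101110 = 2752888558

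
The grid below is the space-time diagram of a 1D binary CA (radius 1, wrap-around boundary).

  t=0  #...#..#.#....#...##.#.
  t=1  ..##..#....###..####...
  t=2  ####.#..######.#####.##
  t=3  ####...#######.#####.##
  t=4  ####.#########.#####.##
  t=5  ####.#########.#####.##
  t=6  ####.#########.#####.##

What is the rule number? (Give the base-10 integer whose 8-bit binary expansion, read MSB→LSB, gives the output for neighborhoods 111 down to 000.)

  ###|#  b7=1 t=1,i=12
  ##.|#  b6=1 t=0,i=19
  #.#|.  b5=0 t=0,i=8
  #..|.  b4=0 t=0,i=1
  .##|#  b3=1 t=0,i=18
  .#.|.  b2=0 t=0,i=0
  ..#|#  b1=1 t=0,i=3
  ...|#  b0=1 t=0,i=2
  bits 11001011 = 203

203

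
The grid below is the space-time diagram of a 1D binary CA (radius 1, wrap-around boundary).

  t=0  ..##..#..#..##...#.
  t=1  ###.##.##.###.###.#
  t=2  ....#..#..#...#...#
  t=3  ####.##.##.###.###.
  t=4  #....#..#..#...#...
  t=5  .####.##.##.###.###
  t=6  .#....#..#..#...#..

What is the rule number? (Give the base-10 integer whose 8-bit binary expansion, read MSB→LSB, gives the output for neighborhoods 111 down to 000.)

  [7] ### => .  t=1,i=0
  [6] ##. => .  t=0,i=3
  [5] #.# => .  t=1,i=3
  [4] #.. => #  t=0,i=4
  [3] .## => #  t=0,i=2
  [2] .#. => .  t=0,i=6
  [1] ..# => #  t=0,i=1
  [0] ... => #  t=0,i=0
  bits 00011011 = 27

27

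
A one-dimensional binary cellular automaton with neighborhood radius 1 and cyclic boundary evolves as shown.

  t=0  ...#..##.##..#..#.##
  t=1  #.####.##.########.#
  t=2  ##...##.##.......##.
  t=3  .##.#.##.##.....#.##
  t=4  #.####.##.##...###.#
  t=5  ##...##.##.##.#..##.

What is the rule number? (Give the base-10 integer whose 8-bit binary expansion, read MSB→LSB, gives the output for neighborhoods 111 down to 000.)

  nb ###: next=.  (t=1,i=3, bit7=0)
  nb ##.: next=#  (t=0,i=7, bit6=1)
  nb #.#: next=#  (t=0,i=8, bit5=1)
  nb #..: next=#  (t=0,i=0, bit4=1)
  nb .##: next=.  (t=0,i=6, bit3=0)
  nb .#.: next=#  (t=0,i=3, bit2=1)
  nb ..#: next=#  (t=0,i=2, bit1=1)
  nb ...: next=.  (t=0,i=1, bit0=0)
  bits 01110110 = 118

118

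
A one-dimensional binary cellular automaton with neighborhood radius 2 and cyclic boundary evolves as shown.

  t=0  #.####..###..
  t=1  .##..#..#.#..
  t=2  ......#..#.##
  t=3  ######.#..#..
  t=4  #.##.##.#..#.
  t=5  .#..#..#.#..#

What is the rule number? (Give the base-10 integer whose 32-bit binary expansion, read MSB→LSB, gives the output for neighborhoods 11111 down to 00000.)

  nb #####: next=#  (t=3,i=2, bit31=1)
  nb ####.: next=.  (t=0,i=4, bit30=0)
  nb ###.#: next=#  (t=3,i=5, bit29=1)
  nb ###..: next=#  (t=0,i=5, bit28=1)
  nb ##.##: next=#  (t=4,i=4, bit27=1)
  nb ##.#.: next=#  (t=3,i=6, bit26=1)
  nb ##..#: next=.  (t=0,i=6, bit25=0)
  nb ##...: next=#  (t=2,i=0, bit24=1)
  nb #.###: next=#  (t=0,i=2, bit23=1)
  nb #.##.: next=.  (t=2,i=11, bit22=0)
  nb #.#.#: next=.  (t=4,i=0, bit21=0)
  nb #.#..: next=.  (t=1,i=10, bit20=0)
  nb #..##: next=.  (t=0,i=7, bit19=0)
  nb #..#.: next=.  (t=0,i=12, bit18=0)
  nb #...#: next=#  (t=1,i=12, bit17=1)
  nb #....: next=#  (t=2,i=1, bit16=1)
  nb .####: next=.  (t=0,i=3, bit15=0)
  nb .###.: next=.  (t=0,i=9, bit14=0)
  nb .##.#: next=.  (t=4,i=3, bit13=0)
  nb .##..: next=.  (t=1,i=2, bit12=0)
  nb .#.##: next=#  (t=0,i=1, bit11=1)
  nb .#.#.: next=#  (t=1,i=9, bit10=1)
  nb .#..#: next=#  (t=1,i=6, bit9=1)
  nb .#...: next=#  (t=1,i=11, bit8=1)
  nb ..###: next=#  (t=0,i=8, bit7=1)
  nb ..##.: next=.  (t=1,i=1, bit6=0)
  nb ..#.#: next=.  (t=0,i=0, bit5=0)
  nb ..#..: next=.  (t=1,i=5, bit4=0)
  nb ...##: next=.  (t=1,i=0, bit3=0)
  nb ...#.: next=#  (t=2,i=5, bit2=1)
  nb ....#: next=#  (t=2,i=4, bit1=1)
  nb .....: next=#  (t=2,i=2, bit0=1)
  bits 10111101100000110000111110000111 = 3179483015

3179483015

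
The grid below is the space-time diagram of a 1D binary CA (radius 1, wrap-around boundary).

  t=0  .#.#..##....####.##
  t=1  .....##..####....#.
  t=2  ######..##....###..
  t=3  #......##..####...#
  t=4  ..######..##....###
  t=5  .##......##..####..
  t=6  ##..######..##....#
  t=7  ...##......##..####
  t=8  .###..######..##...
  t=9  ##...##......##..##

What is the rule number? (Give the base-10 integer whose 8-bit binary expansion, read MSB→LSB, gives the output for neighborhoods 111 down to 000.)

11

  [7] ### => .  t=0,i=13
  [6] ##. => .  t=0,i=7
  [5] #.# => .  t=0,i=0
  [4] #.. => .  t=0,i=4
  [3] .## => #  t=0,i=6
  [2] .#. => .  t=0,i=1
  [1] ..# => #  t=0,i=5
  [0] ... => #  t=0,i=9
  bits 00001011 = 11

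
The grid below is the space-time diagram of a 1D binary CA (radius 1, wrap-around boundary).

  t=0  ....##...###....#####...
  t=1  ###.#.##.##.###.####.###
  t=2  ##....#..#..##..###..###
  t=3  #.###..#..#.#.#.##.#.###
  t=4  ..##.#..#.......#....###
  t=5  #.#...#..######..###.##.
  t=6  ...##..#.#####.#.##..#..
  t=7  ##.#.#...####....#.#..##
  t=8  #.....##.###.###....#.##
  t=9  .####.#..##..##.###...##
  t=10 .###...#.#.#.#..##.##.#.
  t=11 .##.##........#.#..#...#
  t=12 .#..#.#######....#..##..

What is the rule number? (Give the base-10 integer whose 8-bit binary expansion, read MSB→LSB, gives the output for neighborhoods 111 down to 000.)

153

  [7] ### => #  t=0,i=10
  [6] ##. => .  t=0,i=5
  [5] #.# => .  t=1,i=3
  [4] #.. => #  t=0,i=6
  [3] .## => #  t=0,i=4
  [2] .#. => .  t=1,i=4
  [1] ..# => .  t=0,i=3
  [0] ... => #  t=0,i=0
  bits 10011001 = 153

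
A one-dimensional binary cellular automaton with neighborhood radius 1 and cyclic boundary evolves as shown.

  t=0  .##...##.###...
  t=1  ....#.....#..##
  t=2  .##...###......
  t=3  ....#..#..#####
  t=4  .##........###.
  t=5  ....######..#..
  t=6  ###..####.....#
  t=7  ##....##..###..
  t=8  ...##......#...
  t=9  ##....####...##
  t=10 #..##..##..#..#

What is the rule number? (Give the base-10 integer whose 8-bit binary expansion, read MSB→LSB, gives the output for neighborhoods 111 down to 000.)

  ###|#  b7=1 t=0,i=10
  ##.|.  b6=0 t=0,i=2
  #.#|.  b5=0 t=0,i=8
  #..|.  b4=0 t=0,i=3
  .##|.  b3=0 t=0,i=1
  .#.|.  b2=0 t=1,i=4
  ..#|.  b1=0 t=0,i=0
  ...|#  b0=1 t=0,i=4
  bits 10000001 = 129

129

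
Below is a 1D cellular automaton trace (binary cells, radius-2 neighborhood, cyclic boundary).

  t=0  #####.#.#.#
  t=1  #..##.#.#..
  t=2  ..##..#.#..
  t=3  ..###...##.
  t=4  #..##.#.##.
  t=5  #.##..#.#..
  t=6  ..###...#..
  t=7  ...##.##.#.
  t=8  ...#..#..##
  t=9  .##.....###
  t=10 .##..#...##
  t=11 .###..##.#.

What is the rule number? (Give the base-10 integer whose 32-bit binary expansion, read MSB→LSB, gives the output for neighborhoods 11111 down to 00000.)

1920651589

  ##### -> .   bit 31 = 0  t=0,i=1
  ####. -> #   bit 30 = 1  t=0,i=3
  ###.# -> #   bit 29 = 1  t=0,i=4
  ###.. -> #   bit 28 = 1  t=3,i=4
  ##.## -> .   bit 27 = 0  t=7,i=5
  ##.#. -> .   bit 26 = 0  t=0,i=5
  ##..# -> #   bit 25 = 1  t=2,i=4
  ##... -> .   bit 24 = 0  t=3,i=5
  #.### -> .   bit 23 = 0  t=0,i=10
  #.##. -> #   bit 22 = 1  t=4,i=8
  #.#.# -> #   bit 21 = 1  t=0,i=6
  #.#.. -> #   bit 20 = 1  t=1,i=8
  #..## -> #   bit 19 = 1  t=1,i=2
  #..#. -> .   bit 18 = 0  t=1,i=10
  #...# -> #   bit 17 = 1  t=3,i=0
  #.... -> .   bit 16 = 0  t=2,i=10
  .#### -> #   bit 15 = 1  t=0,i=0
  .###. -> #   bit 14 = 1  t=3,i=3
  .##.# -> .   bit 13 = 0  t=1,i=4
  .##.. -> #   bit 12 = 1  t=2,i=3
  .#.## -> .   bit 11 = 0  t=0,i=9
  .#.#. -> .   bit 10 = 0  t=0,i=7
  .#..# -> .   bit 9 = 0  t=1,i=1
  .#... -> #   bit 8 = 1  t=2,i=9
  ..### -> .   bit 7 = 0  t=3,i=2
  ..##. -> #   bit 6 = 1  t=1,i=3
  ..#.# -> .   bit 5 = 0  t=2,i=6
  ..#.. -> .   bit 4 = 0  t=1,i=0
  ...## -> .   bit 3 = 0  t=2,i=1
  ...#. -> #   bit 2 = 1  t=6,i=7
  ....# -> .   bit 1 = 0  t=2,i=0
  ..... -> #   bit 0 = 1  t=9,i=5
  bits 01110010011110101101000101000101 = 1920651589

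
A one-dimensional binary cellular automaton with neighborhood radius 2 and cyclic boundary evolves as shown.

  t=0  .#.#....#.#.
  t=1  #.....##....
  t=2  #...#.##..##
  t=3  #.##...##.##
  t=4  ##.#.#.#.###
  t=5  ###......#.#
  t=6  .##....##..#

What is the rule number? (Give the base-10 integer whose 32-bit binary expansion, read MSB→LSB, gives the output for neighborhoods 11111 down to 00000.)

  ##### -> #   bit 31 = 1  t=4,i=11
  ####. -> #   bit 30 = 1  t=4,i=0
  ###.# -> #   bit 29 = 1  t=3,i=0
  ###.. -> #   bit 28 = 1  t=2,i=0
  ##.## -> #   bit 27 = 1  t=3,i=1
  ##.#. -> #   bit 26 = 1  t=4,i=2
  ##..# -> #   bit 25 = 1  t=2,i=8
  ##... -> .   bit 24 = 0  t=1,i=8
  #.### -> #   bit 23 = 1  t=3,i=10
  #.##. -> .   bit 22 = 0  t=2,i=6
  #.#.# -> .   bit 21 = 0  t=4,i=3
  #.#.. -> .   bit 20 = 0  t=0,i=3
  #..## -> .   bit 19 = 0  t=2,i=9
  #..#. -> #   bit 18 = 1  t=0,i=0
  #...# -> #   bit 17 = 1  t=2,i=2
  #.... -> .   bit 16 = 0  t=0,i=5
  .#### -> .   bit 15 = 0  t=4,i=10
  .###. -> #   bit 14 = 1  t=2,i=11
  .##.# -> .   bit 13 = 0  t=3,i=8
  .##.. -> #   bit 12 = 1  t=1,i=7
  .#.## -> .   bit 11 = 0  t=2,i=5
  .#.#. -> .   bit 10 = 0  t=0,i=2
  .#..# -> .   bit 9 = 0  t=0,i=11
  .#... -> .   bit 8 = 0  t=0,i=4
  ..### -> #   bit 7 = 1  t=2,i=10
  ..##. -> #   bit 6 = 1  t=1,i=6
  ..#.# -> .   bit 5 = 0  t=0,i=1
  ..#.. -> #   bit 4 = 1  t=1,i=0
  ...## -> .   bit 3 = 0  t=1,i=5
  ...#. -> #   bit 2 = 1  t=0,i=7
  ....# -> #   bit 1 = 1  t=0,i=6
  ..... -> .   bit 0 = 0  t=1,i=3
  bits 11111110100001100101000011010110 = 4270215382

4270215382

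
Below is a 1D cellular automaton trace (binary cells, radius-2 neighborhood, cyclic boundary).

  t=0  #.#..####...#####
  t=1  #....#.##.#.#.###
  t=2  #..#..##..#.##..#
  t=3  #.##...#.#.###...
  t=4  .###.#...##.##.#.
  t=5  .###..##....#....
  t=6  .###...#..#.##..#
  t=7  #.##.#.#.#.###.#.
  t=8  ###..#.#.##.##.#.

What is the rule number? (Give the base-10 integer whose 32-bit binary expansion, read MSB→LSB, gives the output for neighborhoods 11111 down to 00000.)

  #####|#  b31=1 t=0,i=14
  ####.|#  b30=1 t=0,i=7
  ###.#|#  b29=1 t=0,i=0
  ###..|#  b28=1 t=0,i=8
  ##.##|.  b27=0 t=4,i=11
  ##.#.|.  b26=0 t=0,i=1
  ##..#|.  b25=0 t=2,i=1
  ##...|.  b24=0 t=0,i=9
  #.###|.  b23=0 t=1,i=14
  #.##.|#  b22=1 t=1,i=7
  #.#.#|#  b21=1 t=1,i=10
  #.#..|.  b20=0 t=0,i=2
  #..##|.  b19=0 t=0,i=4
  #..#.|#  b18=1 t=2,i=2
  #...#|#  b17=1 t=0,i=10
  #....|.  b16=0 t=1,i=2
  .####|.  b15=0 t=0,i=6
  .###.|#  b14=1 t=3,i=12
  .##.#|.  b13=0 t=1,i=8
  .##..|#  b12=1 t=2,i=0
  .#.##|#  b11=1 t=1,i=6
  .#.#.|.  b10=0 t=1,i=11
  .#..#|.  b9=0 t=0,i=3
  .#...|#  b8=1 t=4,i=6
  ..###|#  b7=1 t=0,i=5
  ..##.|.  b6=0 t=2,i=6
  ..#.#|.  b5=0 t=1,i=5
  ..#..|#  b4=1 t=2,i=3
  ...##|.  b3=0 t=0,i=11
  ...#.|.  b2=0 t=1,i=4
  ....#|#  b1=1 t=1,i=3
  .....|.  b0=0 t=5,i=15
  bits 11110000011001100101100110010010 = 4033239442

4033239442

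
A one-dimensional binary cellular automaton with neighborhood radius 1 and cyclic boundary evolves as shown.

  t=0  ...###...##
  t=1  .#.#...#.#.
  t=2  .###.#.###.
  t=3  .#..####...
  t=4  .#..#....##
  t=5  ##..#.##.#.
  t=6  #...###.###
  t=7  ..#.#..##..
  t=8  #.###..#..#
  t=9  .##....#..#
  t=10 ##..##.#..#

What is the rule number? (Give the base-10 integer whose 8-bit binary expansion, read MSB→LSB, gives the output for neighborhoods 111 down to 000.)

  [7] ### => .  t=0,i=4
  [6] ##. => .  t=0,i=5
  [5] #.# => #  t=1,i=2
  [4] #.. => .  t=0,i=0
  [3] .## => #  t=0,i=3
  [2] .#. => #  t=1,i=1
  [1] ..# => .  t=0,i=2
  [0] ... => #  t=0,i=1
  bits 00101101 = 45

45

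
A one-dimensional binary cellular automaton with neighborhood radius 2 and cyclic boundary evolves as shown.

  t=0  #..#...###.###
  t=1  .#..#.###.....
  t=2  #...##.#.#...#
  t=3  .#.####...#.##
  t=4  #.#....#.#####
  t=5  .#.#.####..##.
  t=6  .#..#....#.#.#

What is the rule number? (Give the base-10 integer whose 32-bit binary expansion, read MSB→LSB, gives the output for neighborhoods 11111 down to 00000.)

  nb #####: next=#  (t=4,i=11, bit31=1)
  nb ####.: next=.  (t=0,i=13, bit30=0)
  nb ###.#: next=.  (t=0,i=9, bit29=0)
  nb ###..: next=.  (t=0,i=0, bit28=0)
  nb ##.##: next=.  (t=0,i=10, bit27=0)
  nb ##.#.: next=#  (t=2,i=6, bit26=1)
  nb ##..#: next=#  (t=0,i=1, bit25=1)
  nb ##...: next=#  (t=1,i=9, bit24=1)
  nb #.###: next=.  (t=0,i=11, bit23=0)
  nb #.##.: next=#  (t=3,i=12, bit22=1)
  nb #.#.#: next=.  (t=2,i=7, bit21=0)
  nb #.#..: next=.  (t=2,i=9, bit20=0)
  nb #..##: next=.  (t=5,i=10, bit19=0)
  nb #..#.: next=.  (t=0,i=2, bit18=0)
  nb #...#: next=.  (t=0,i=5, bit17=0)
  nb #....: next=.  (t=1,i=10, bit16=0)
  nb .####: next=.  (t=0,i=12, bit15=0)
  nb .###.: next=#  (t=0,i=8, bit14=1)
  nb .##.#: next=#  (t=2,i=5, bit13=1)
  nb .##..: next=.  (t=2,i=0, bit12=0)
  nb .#.##: next=#  (t=1,i=5, bit11=1)
  nb .#.#.: next=.  (t=2,i=8, bit10=0)
  nb .#..#: next=.  (t=1,i=2, bit9=0)
  nb .#...: next=#  (t=0,i=4, bit8=1)
  nb ..###: next=#  (t=0,i=7, bit7=1)
  nb ..##.: next=#  (t=2,i=4, bit6=1)
  nb ..#.#: next=#  (t=1,i=4, bit5=1)
  nb ..#..: next=.  (t=0,i=3, bit4=0)
  nb ...##: next=#  (t=0,i=6, bit3=1)
  nb ...#.: next=#  (t=1,i=0, bit2=1)
  nb ....#: next=#  (t=1,i=13, bit1=1)
  nb .....: next=.  (t=1,i=11, bit0=0)
  bits 10000111010000000110100111101110 = 2269145582

2269145582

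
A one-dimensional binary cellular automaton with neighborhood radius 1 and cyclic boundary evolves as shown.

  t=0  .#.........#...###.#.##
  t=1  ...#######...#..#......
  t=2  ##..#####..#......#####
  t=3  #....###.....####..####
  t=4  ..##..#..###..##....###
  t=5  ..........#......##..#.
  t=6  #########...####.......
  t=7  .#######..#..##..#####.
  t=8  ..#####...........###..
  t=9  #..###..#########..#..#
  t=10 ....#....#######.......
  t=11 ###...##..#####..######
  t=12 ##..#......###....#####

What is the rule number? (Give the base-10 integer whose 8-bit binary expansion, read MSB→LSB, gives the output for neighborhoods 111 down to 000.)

  [7] ### => #  t=0,i=16
  [6] ##. => .  t=0,i=17
  [5] #.# => .  t=0,i=0
  [4] #.. => .  t=0,i=2
  [3] .## => .  t=0,i=15
  [2] .#. => .  t=0,i=1
  [1] ..# => .  t=0,i=10
  [0] ... => #  t=0,i=3
  bits 10000001 = 129

129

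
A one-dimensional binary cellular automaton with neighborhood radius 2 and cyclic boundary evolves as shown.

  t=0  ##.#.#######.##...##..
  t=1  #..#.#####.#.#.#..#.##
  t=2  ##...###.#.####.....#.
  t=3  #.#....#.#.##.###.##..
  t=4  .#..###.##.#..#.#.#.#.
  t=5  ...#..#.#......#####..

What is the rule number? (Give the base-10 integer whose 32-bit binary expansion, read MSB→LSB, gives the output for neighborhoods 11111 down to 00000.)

  nb #####: next=#  (t=0,i=7, bit31=1)
  nb ####.: next=.  (t=0,i=10, bit30=0)
  nb ###.#: next=#  (t=0,i=11, bit29=1)
  nb ###..: next=#  (t=1,i=0, bit28=1)
  nb ##.##: next=.  (t=0,i=12, bit27=0)
  nb ##.#.: next=.  (t=0,i=2, bit26=0)
  nb ##..#: next=#  (t=0,i=20, bit25=1)
  nb ##...: next=#  (t=0,i=15, bit24=1)
  nb #.###: next=#  (t=0,i=5, bit23=1)
  nb #.##.: next=#  (t=0,i=13, bit22=1)
  nb #.#.#: next=#  (t=0,i=3, bit21=1)
  nb #.#..: next=.  (t=1,i=15, bit20=0)
  nb #..##: next=#  (t=0,i=21, bit19=1)
  nb #..#.: next=.  (t=1,i=2, bit18=0)
  nb #...#: next=.  (t=0,i=16, bit17=0)
  nb #....: next=#  (t=2,i=16, bit16=1)
  nb .####: next=#  (t=0,i=6, bit15=1)
  nb .###.: next=.  (t=1,i=21, bit14=0)
  nb .##.#: next=.  (t=0,i=1, bit13=0)
  nb .##..: next=.  (t=0,i=14, bit12=0)
  nb .#.##: next=.  (t=0,i=4, bit11=0)
  nb .#.#.: next=#  (t=1,i=12, bit10=1)
  nb .#..#: next=.  (t=1,i=16, bit9=0)
  nb .#...: next=.  (t=3,i=3, bit8=0)
  nb ..###: next=.  (t=2,i=5, bit7=0)
  nb ..##.: next=#  (t=0,i=0, bit6=1)
  nb ..#.#: next=.  (t=1,i=3, bit5=0)
  nb ..#..: next=.  (t=4,i=1, bit4=0)
  nb ...##: next=.  (t=0,i=17, bit3=0)
  nb ...#.: next=#  (t=2,i=19, bit2=1)
  nb ....#: next=#  (t=2,i=18, bit1=1)
  nb .....: next=.  (t=2,i=17, bit0=0)
  bits 10110011111010011000010001000110 = 3018425414

3018425414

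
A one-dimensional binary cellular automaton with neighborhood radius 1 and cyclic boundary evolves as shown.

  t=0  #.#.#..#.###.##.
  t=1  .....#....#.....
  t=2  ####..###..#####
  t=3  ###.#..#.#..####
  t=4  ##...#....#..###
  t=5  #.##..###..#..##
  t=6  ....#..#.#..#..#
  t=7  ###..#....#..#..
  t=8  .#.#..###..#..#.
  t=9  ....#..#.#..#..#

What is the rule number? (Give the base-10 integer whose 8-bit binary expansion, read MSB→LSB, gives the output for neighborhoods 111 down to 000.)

  nb ###: next=#  (t=0,i=10, bit7=1)
  nb ##.: next=.  (t=0,i=11, bit6=0)
  nb #.#: next=.  (t=0,i=1, bit5=0)
  nb #..: next=#  (t=0,i=5, bit4=1)
  nb .##: next=.  (t=0,i=9, bit3=0)
  nb .#.: next=.  (t=0,i=0, bit2=0)
  nb ..#: next=.  (t=0,i=6, bit1=0)
  nb ...: next=#  (t=1,i=0, bit0=1)
  bits 10010001 = 145

145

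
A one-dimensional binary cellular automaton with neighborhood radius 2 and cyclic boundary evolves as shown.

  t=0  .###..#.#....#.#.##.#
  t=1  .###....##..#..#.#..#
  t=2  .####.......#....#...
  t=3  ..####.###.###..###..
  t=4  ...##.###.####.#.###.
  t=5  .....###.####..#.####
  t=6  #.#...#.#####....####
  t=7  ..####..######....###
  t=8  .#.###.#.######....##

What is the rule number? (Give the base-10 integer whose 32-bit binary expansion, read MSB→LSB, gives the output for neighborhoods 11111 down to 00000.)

  [31] ##### => #  t=6,i=10
  [30] ####. => #  t=2,i=3
  [29] ###.# => .  t=3,i=5
  [28] ###.. => #  t=0,i=3
  [27] ##.## => #  t=3,i=6
  [26] ##.#. => .  t=0,i=19
  [25] ##..# => .  t=0,i=4
  [24] ##... => #  t=1,i=4
  [23] #.### => #  t=0,i=1
  [22] #.##. => #  t=0,i=17
  [21] #.#.# => #  t=0,i=15
  [20] #.#.. => #  t=0,i=8
  [19] #..## => #  t=3,i=15
  [18] #..#. => .  t=0,i=5
  [17] #...# => #  t=6,i=4
  [16] #.... => .  t=0,i=10
  [15] .#### => #  t=2,i=2
  [14] .###. => #  t=0,i=2
  [13] .##.# => .  t=0,i=18
  [12] .##.. => .  t=1,i=9
  [11] .#.## => .  t=0,i=0
  [10] .#.#. => .  t=0,i=7
  [9] .#..# => .  t=1,i=13
  [8] .#... => #  t=0,i=9
  [7] ..### => .  t=2,i=1
  [6] ..##. => .  t=1,i=8
  [5] ..#.# => .  t=0,i=6
  [4] ..#.. => #  t=1,i=12
  [3] ...## => .  t=1,i=7
  [2] ...#. => #  t=0,i=12
  [1] ....# => .  t=0,i=11
  [0] ..... => #  t=2,i=7
  bits 11011001111110101100000100010101 = 3657089301

3657089301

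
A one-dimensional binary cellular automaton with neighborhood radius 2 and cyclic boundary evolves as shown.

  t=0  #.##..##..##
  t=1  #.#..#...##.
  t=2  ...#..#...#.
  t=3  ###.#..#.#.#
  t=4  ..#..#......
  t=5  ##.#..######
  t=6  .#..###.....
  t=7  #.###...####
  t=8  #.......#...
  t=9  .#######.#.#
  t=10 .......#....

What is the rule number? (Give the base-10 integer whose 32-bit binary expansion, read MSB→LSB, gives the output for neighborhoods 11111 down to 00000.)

541664135

  [31] ##### => .  t=5,i=8
  [30] ####. => .  t=3,i=1
  [29] ###.# => #  t=0,i=0
  [28] ###.. => .  t=6,i=6
  [27] ##.## => .  t=0,i=1
  [26] ##.#. => .  t=1,i=11
  [25] ##..# => .  t=0,i=4
  [24] ##... => .  t=6,i=7
  [23] #.### => .  t=3,i=11
  [22] #.##. => #  t=0,i=2
  [21] #.#.# => .  t=1,i=0
  [20] #.#.. => .  t=1,i=2
  [19] #..## => #  t=0,i=5
  [18] #..#. => .  t=1,i=4
  [17] #...# => .  t=1,i=7
  [16] #.... => #  t=2,i=0
  [15] .#### => .  t=3,i=0
  [14] .###. => .  t=0,i=11
  [13] .##.# => #  t=1,i=10
  [12] .##.. => .  t=0,i=3
  [11] .#.## => .  t=3,i=10
  [10] .#.#. => .  t=1,i=1
  [9] .#..# => #  t=1,i=3
  [8] .#... => #  t=1,i=6
  [7] ..### => #  t=0,i=10
  [6] ..##. => .  t=0,i=6
  [5] ..#.# => .  t=3,i=7
  [4] ..#.. => .  t=1,i=5
  [3] ...## => .  t=1,i=8
  [2] ...#. => #  t=2,i=2
  [1] ....# => #  t=2,i=1
  [0] ..... => #  t=4,i=8
  bits 00100000010010010010001110000111 = 541664135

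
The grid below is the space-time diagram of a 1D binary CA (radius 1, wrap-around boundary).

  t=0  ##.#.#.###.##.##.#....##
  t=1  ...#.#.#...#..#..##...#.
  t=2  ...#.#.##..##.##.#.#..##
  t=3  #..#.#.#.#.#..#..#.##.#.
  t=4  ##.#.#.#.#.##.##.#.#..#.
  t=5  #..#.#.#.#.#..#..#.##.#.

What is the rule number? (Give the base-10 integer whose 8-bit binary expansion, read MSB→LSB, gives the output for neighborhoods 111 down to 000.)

  nb ###: next=.  (t=0,i=0, bit7=0)
  nb ##.: next=.  (t=0,i=1, bit6=0)
  nb #.#: next=.  (t=0,i=2, bit5=0)
  nb #..: next=#  (t=0,i=18, bit4=1)
  nb .##: next=#  (t=0,i=7, bit3=1)
  nb .#.: next=#  (t=0,i=3, bit2=1)
  nb ..#: next=.  (t=0,i=21, bit1=0)
  nb ...: next=.  (t=0,i=19, bit0=0)
  bits 00011100 = 28

28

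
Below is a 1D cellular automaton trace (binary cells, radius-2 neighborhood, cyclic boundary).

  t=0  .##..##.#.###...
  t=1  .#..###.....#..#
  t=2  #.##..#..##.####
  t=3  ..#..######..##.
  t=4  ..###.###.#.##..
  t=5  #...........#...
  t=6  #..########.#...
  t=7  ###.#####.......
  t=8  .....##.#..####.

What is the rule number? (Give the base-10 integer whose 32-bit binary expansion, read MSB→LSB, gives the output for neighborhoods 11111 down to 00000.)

  ##### -> #   bit 31 = 1  t=2,i=14
  ####. -> .   bit 30 = 0  t=2,i=15
  ###.# -> .   bit 29 = 0  t=2,i=0
  ###.. -> #   bit 28 = 1  t=0,i=12
  ##.## -> .   bit 27 = 0  t=2,i=1
  ##.#. -> .   bit 26 = 0  t=0,i=7
  ##..# -> .   bit 25 = 0  t=0,i=3
  ##... -> .   bit 24 = 0  t=0,i=13
  #.### -> .   bit 23 = 0  t=0,i=10
  #.##. -> #   bit 22 = 1  t=2,i=2
  #.#.# -> .   bit 21 = 0  t=0,i=8
  #.#.. -> .   bit 20 = 0  t=1,i=1
  #..## -> #   bit 19 = 1  t=0,i=4
  #..#. -> #   bit 18 = 1  t=1,i=14
  #...# -> .   bit 17 = 0  t=3,i=0
  #.... -> .   bit 16 = 0  t=0,i=14
  .#### -> #   bit 15 = 1  t=2,i=13
  .###. -> .   bit 14 = 0  t=0,i=11
  .##.# -> #   bit 13 = 1  t=0,i=6
  .##.. -> .   bit 12 = 0  t=0,i=2
  .#.## -> .   bit 11 = 0  t=0,i=9
  .#.#. -> #   bit 10 = 1  t=1,i=0
  .#..# -> #   bit 9 = 1  t=1,i=2
  .#... -> .   bit 8 = 0  t=5,i=1
  ..### -> .   bit 7 = 0  t=1,i=4
  ..##. -> #   bit 6 = 1  t=0,i=1
  ..#.# -> #   bit 5 = 1  t=1,i=15
  ..#.. -> #   bit 4 = 1  t=1,i=12
  ...## -> .   bit 3 = 0  t=0,i=0
  ...#. -> .   bit 2 = 0  t=1,i=11
  ....# -> #   bit 1 = 1  t=0,i=15
  ..... -> #   bit 0 = 1  t=1,i=9
  bits 10010000010011001010011001110011 = 2420942451

2420942451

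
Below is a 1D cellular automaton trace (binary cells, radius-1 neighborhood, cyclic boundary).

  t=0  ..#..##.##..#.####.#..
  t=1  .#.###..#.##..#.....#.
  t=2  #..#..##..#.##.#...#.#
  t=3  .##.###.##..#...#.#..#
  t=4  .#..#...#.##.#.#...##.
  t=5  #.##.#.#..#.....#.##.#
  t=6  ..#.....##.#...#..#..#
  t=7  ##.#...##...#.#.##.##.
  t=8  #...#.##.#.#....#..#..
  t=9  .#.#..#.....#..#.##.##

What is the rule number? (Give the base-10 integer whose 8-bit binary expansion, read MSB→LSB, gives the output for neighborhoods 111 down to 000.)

  ###|.  b7=0 t=0,i=15
  ##.|.  b6=0 t=0,i=6
  #.#|.  b5=0 t=0,i=7
  #..|#  b4=1 t=0,i=3
  .##|#  b3=1 t=0,i=5
  .#.|.  b2=0 t=0,i=2
  ..#|#  b1=1 t=0,i=1
  ...|.  b0=0 t=0,i=0
  bits 00011010 = 26

26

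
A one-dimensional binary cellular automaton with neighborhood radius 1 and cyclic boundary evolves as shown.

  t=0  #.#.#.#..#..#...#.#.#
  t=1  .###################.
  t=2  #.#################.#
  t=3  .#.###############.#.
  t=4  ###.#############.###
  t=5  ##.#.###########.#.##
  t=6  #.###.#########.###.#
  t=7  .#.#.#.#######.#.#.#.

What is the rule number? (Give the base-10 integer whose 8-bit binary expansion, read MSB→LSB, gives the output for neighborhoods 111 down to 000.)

183

  [7] ### => #  t=1,i=2
  [6] ##. => .  t=0,i=0
  [5] #.# => #  t=0,i=1
  [4] #.. => #  t=0,i=7
  [3] .## => .  t=0,i=20
  [2] .#. => #  t=0,i=2
  [1] ..# => #  t=0,i=8
  [0] ... => #  t=0,i=14
  bits 10110111 = 183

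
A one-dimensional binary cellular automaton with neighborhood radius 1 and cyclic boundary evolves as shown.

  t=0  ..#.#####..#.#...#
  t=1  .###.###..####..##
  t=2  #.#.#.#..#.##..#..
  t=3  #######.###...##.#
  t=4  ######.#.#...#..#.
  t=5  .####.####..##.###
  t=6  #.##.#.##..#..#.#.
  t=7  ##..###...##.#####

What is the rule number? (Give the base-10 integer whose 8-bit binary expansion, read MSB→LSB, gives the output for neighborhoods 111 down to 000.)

  ###|#  b7=1 t=0,i=5
  ##.|.  b6=0 t=0,i=8
  #.#|#  b5=1 t=0,i=3
  #..|.  b4=0 t=0,i=0
  .##|.  b3=0 t=0,i=4
  .#.|#  b2=1 t=0,i=2
  ..#|#  b1=1 t=0,i=1
  ...|.  b0=0 t=0,i=15
  bits 10100110 = 166

166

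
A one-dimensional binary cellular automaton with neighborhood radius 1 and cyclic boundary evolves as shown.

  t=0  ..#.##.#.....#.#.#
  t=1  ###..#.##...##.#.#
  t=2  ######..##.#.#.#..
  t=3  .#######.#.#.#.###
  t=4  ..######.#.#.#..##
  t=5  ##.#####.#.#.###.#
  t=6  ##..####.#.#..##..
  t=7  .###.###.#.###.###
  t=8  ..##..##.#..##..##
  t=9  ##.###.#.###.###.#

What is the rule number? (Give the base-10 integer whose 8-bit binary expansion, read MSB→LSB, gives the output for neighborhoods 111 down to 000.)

214

  nb ###: next=#  (t=1,i=0, bit7=1)
  nb ##.: next=#  (t=0,i=5, bit6=1)
  nb #.#: next=.  (t=0,i=3, bit5=0)
  nb #..: next=#  (t=0,i=0, bit4=1)
  nb .##: next=.  (t=0,i=4, bit3=0)
  nb .#.: next=#  (t=0,i=2, bit2=1)
  nb ..#: next=#  (t=0,i=1, bit1=1)
  nb ...: next=.  (t=0,i=9, bit0=0)
  bits 11010110 = 214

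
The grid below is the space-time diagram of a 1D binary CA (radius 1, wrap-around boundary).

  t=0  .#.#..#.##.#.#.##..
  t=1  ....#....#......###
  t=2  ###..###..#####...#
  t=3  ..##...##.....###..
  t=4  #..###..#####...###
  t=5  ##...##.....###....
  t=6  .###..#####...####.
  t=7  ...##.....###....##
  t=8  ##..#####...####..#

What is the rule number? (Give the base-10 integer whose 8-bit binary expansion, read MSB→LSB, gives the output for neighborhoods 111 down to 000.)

81

  [7] ### => .  t=1,i=17
  [6] ##. => #  t=0,i=9
  [5] #.# => .  t=0,i=2
  [4] #.. => #  t=0,i=4
  [3] .## => .  t=0,i=8
  [2] .#. => .  t=0,i=1
  [1] ..# => .  t=0,i=0
  [0] ... => #  t=0,i=18
  bits 01010001 = 81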